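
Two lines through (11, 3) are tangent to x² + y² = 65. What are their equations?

4x + 7y = 65 and 7x − 4y = 65

A line y − (3) = m(x − (11)) is tangent when its distance from (0, 0) is √65:
(−11m − (−3))² = 65(m² + 1)
28m² − 33m − 28 = 0, so m = −4/7 or m = 7/4.
With m = −4/7: 4x + 7y = 65. With m = 7/4: 7x − 4y = 65.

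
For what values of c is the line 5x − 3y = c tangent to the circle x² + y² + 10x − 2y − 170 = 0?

For a tangent, require d(centre, line) = r = 14.
|5·(−5) − 3·1 − c| / √34 = 14
|c − (−28)| = 14√34.

c = −28 ± 14√34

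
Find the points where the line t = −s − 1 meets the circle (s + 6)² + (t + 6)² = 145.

(−7, 6) and (6, −7)

Express t = −s − 1 and substitute into the circle:
2s² + 2s − 84 = 0  ⟹  s² + s − 42 = 0
s = 6 or s = −7, giving (6, −7) and (−7, 6).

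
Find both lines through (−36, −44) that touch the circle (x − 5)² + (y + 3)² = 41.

5x − 4y = −4 and 4x − 5y = 76

Write the tangent as mx − y + (−44 − m·(−36)) = 0 and set its distance from the centre to √41:
(41m − (41))² = 41(m² + 1)
20m² − 41m + 20 = 0, so m = 5/4 or m = 4/5.
With m = 5/4: 5x − 4y = −4. With m = 4/5: 4x − 5y = 76.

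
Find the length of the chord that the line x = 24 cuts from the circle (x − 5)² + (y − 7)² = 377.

8

The distance from (5, 7) to the line is 19, and r² = 377.
Chord = 2√(r² − d²) = 2·√(16) = 8.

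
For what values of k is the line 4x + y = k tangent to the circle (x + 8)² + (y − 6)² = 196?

k = −26 ± 14√17

The line touches the circle iff its distance from (−8, 6) is 14:
|4·(−8) + 1·6 − k| / √17 = 14
|k − (−26)| = 14√17.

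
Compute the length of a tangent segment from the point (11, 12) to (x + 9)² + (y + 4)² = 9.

√647

With centre O = (−9, −4), |OP|² = 656 and r² = 9.
Power of the point: PT² = |PO|² − r² = 647, so PT = √647.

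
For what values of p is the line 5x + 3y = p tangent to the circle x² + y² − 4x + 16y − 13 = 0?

p = −14 ± 9√34

Tangency holds when the distance from the centre (2, −8) to the line equals the radius 9:
|5·2 + 3·(−8) − p| / √34 = 9
|p − (−14)| = 9√34.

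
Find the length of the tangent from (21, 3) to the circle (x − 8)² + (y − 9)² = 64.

√141

Centre (8, 9), r² = 64. |PO|² = (13)² + (−6)² = 205.
The tangent meets the radius at right angles, so tangent² = |PO|² − r² = 205 − 64 = 141.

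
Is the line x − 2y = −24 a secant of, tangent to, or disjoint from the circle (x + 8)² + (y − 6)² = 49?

secant

d² = (1·(−8) − 2·6 − (−24))²/5 = 16/5; r² = 49.
Since d² < r², the line cuts the circle twice.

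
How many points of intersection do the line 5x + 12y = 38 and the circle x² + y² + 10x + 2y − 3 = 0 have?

0

Substituting the line into the circle gives 169x² + 940x + 1924 = 0.
Δ = 883600 − 1300624 = −417024.
No real roots: the line does not meet the circle.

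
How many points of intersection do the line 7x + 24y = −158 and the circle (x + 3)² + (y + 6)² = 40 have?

d² = (7·(−3) + 24·(−6) − (−158))²/625 = 49/625; r² = 40.
Since d² < r², the line cuts the circle twice.

2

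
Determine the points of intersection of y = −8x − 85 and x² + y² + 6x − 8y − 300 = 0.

From the line, y = −8x − 85. Substituting:
65x² + 1430x + 7605 = 0  ⟹  x² + 22x + 117 = 0
x = −9 or x = −13, giving (−9, −13) and (−13, 19).

(−13, 19) and (−9, −13)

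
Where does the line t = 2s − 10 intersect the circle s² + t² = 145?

Substitute t = 2s − 10:
5s² − 40s − 45 = 0  ⟹  s² − 8s − 9 = 0
s = 9 or s = −1, giving (9, 8) and (−1, −12).

(−1, −12) and (9, 8)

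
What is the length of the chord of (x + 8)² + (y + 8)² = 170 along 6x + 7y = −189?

2√85

Substitute y = (−189 − 6x)/7:
85x² + 2380x + 12495 = 0  ⟹  x² + 28x + 147 = 0
x = −7 or x = −21, giving (−7, −21) and (−21, −9).
Chord length = distance between (−7, −21) and (−21, −9) = √340 = 2√85.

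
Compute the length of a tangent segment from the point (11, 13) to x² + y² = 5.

√285

With centre O = (0, 0), |OP|² = 290 and r² = 5.
By the tangent–radius right angle, tangent length = √(|PO|² − r²) = √285.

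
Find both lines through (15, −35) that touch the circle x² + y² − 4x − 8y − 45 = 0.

8x + y = 85 and 7x + 4y = −35

Write the tangent as mx − y + (−35 − m·(15)) = 0 and set its distance from the centre to √65:
(−13m − (39))² = 65(m² + 1)
4m² + 39m + 56 = 0, so m = −8 or m = −7/4.
Through (15, −35) these give 8x + y = 85 and 7x + 4y = −35.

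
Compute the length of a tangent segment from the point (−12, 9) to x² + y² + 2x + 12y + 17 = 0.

√326

Centre (−1, −6), r² = 20. |PO|² = (−11)² + (15)² = 346.
By the tangent–radius right angle, tangent length = √(|PO|² − r²) = √326.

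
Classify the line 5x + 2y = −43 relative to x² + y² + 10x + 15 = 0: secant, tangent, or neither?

neither

Substituting the line into the circle gives 29x² + 470x + 1909 = 0.
Δ = 220900 − 221444 = −544.
No real roots: the line does not meet the circle.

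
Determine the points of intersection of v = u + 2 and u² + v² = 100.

(−8, −6) and (6, 8)

Substitute v = u + 2:
2u² + 4u − 96 = 0  ⟹  u² + 2u − 48 = 0
u = 6 or u = −8, giving (6, 8) and (−8, −6).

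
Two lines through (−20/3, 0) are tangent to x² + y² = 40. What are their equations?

A line y − (0) = m(x − (−20/3)) is tangent when its distance from (0, 0) is 2√10:
[m·(20/3) − (0)]² = 40(m² + 1)
m² − 9 = 0, so m = 3 or m = −3.
With m = 3: 3x − y = −20. With m = −3: 3x + y = −20.

3x − y = −20 and 3x + y = −20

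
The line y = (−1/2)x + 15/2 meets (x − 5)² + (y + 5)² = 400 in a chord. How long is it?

The distance from (5, −5) to the line is 20/√5, and r² = 400.
Half the chord is √(r² − d²) = √(320), so the full chord is 16√5.

16√5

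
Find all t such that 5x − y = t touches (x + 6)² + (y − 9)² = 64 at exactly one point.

Tangency holds when the distance from the centre (−6, 9) to the line equals the radius 8:
|5·(−6) − 1·9 − t| / √26 = 8
|t − (−39)| = 8√26.

t = −39 ± 8√26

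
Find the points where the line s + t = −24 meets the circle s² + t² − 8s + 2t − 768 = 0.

Substitute t = −s − 24:
2s² + 38s − 240 = 0  ⟹  s² + 19s − 120 = 0
s = 5 or s = −24, giving (5, −29) and (−24, 0).

(−24, 0) and (5, −29)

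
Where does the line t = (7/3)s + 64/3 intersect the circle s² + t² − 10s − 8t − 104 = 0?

From the line, t = (64 + 7s)/3. Substituting:
58s² + 638s + 1624 = 0  ⟹  s² + 11s + 28 = 0
s = −4 or s = −7, giving (−4, 12) and (−7, 5).

(−7, 5) and (−4, 12)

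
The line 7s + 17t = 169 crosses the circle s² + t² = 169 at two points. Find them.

(−5, 12) and (12, 5)

Express t = (169 − 7s)/17 and substitute into the circle:
338s² − 2366s − 20280 = 0  ⟹  s² − 7s − 60 = 0
s = 12 or s = −5, giving (12, 5) and (−5, 12).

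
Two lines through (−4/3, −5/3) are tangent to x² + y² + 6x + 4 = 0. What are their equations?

Let a tangent through (−4/3, −5/3) have slope m. Its distance from (−3, 0) must equal √5:
[m·(−5/3) − (5/3)]² = 5(m² + 1)
2m² − 5m + 2 = 0, so m = 1/2 or m = 2.
Through (−4/3, −5/3) these give x − 2y = 2 and 2x − y = −1.

x − 2y = 2 and 2x − y = −1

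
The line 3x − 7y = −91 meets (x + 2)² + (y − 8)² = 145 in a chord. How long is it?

3√58

Substitute y = (91 + 3x)/7:
58x² + 406x − 5684 = 0  ⟹  x² + 7x − 98 = 0
x = 7 or x = −14, giving (7, 16) and (−14, 7).
|(7, 16) − (−14, 7)| = √((21)² + (9)²) = 3√58.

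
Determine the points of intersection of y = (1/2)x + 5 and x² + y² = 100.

(−10, 0) and (6, 8)

Express y = (10 + x)/2 and substitute into the circle:
5x² + 20x − 300 = 0  ⟹  x² + 4x − 60 = 0
x = 6 or x = −10, giving (6, 8) and (−10, 0).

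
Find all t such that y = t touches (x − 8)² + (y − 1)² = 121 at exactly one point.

The line touches the circle iff its distance from (8, 1) is 11:
|0·8 + 1·1 − t| / √1 = 11
|t − (1)| = 11, so t = 12 or t = −10.

t = −10 or t = 12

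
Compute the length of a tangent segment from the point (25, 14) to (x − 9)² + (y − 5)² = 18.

Centre (9, 5), r² = 18. |PO|² = (16)² + (9)² = 337.
Power of the point: PT² = |PO|² − r² = 319, so PT = √319.

√319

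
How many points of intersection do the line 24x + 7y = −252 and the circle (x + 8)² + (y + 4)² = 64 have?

2

Substituting the line into the circle gives 625x² + 11536x + 50176 = 0.
Discriminant = (11536)² − 4·625·(50176) = 7639296 > 0.
Two real roots: the line is a secant.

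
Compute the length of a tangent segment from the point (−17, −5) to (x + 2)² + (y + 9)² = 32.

√209

With centre O = (−2, −9), |OP|² = 241 and r² = 32.
The tangent meets the radius at right angles, so tangent² = |PO|² − r² = 241 − 32 = 209.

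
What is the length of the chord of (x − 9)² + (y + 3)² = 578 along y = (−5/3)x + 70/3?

Substitute y = (70 − 5x)/3:
34x² − 952x + 1768 = 0  ⟹  x² − 28x + 52 = 0
x = 26 or x = 2, giving (26, −20) and (2, 20).
|(26, −20) − (2, 20)| = √((24)² + (−40)²) = 8√34.

8√34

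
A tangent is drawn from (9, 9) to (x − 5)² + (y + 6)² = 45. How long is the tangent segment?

With centre O = (5, −6), |OP|² = 241 and r² = 45.
By the tangent–radius right angle, tangent length = √(|PO|² − r²) = √196 = 14.

14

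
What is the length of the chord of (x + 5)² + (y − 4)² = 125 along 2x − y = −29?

Substitute y = 2x + 29:
5x² + 110x + 525 = 0  ⟹  x² + 22x + 105 = 0
x = −7 or x = −15, giving (−7, 15) and (−15, −1).
|(−7, 15) − (−15, −1)| = √((8)² + (16)²) = 8√5.

8√5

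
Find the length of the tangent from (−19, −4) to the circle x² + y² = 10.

√367

The centre is (0, 0) and r = √10. The square of the distance from P to the centre is 361 + 16 = 377.
Power of the point: PT² = |PO|² − r² = 367, so PT = √367.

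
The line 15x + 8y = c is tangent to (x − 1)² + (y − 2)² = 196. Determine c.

c = −207 or c = 269

The line touches the circle iff its distance from (1, 2) is 14:
|15·1 + 8·2 − c| / √289 = 14
|c − (31)| = 14·17, so c = 269 or c = −207.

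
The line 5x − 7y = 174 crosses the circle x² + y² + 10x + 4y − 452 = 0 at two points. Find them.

Substitute y = (−174 + 5x)/7:
74x² − 1110x + 3256 = 0  ⟹  x² − 15x + 44 = 0
x = 11 or x = 4, giving (11, −17) and (4, −22).

(4, −22) and (11, −17)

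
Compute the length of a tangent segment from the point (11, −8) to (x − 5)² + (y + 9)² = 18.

√19

Centre (5, −9), r² = 18. |PO|² = (6)² + (1)² = 37.
By the tangent–radius right angle, tangent length = √(|PO|² − r²) = √19.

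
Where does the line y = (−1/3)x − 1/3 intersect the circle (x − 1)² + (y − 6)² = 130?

(−10, 3) and (8, −3)

Express y = (−1 − x)/3 and substitute into the circle:
10x² + 20x − 800 = 0  ⟹  x² + 2x − 80 = 0
x = 8 or x = −10, giving (8, −3) and (−10, 3).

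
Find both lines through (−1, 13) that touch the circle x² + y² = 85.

A line y − (13) = m(x − (−1)) is tangent when its distance from (0, 0) is √85:
[m·(1) − (−13)]² = 85(m² + 1)
42m² − 13m − 42 = 0, so m = −6/7 or m = 7/6.
Through (−1, 13) these give 6x + 7y = 85 and 7x − 6y = −85.

6x + 7y = 85 and 7x − 6y = −85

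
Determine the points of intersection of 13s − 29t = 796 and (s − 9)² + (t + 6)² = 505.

(1, −27) and (30, −14)

Express t = (−796 + 13s)/29 and substitute into the circle:
1010s² − 31310s + 30300 = 0  ⟹  s² − 31s + 30 = 0
s = 30 or s = 1, giving (30, −14) and (1, −27).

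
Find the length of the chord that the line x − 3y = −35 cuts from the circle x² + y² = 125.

√10

Express y = (35 + x)/3 and substitute into the circle:
10x² + 70x + 100 = 0  ⟹  x² + 7x + 10 = 0
x = −2 or x = −5, giving (−2, 11) and (−5, 10).
|(−2, 11) − (−5, 10)| = √((3)² + (1)²) = √10.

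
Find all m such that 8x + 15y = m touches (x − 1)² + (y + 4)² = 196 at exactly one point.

For a tangent, require d(centre, line) = r = 14.
|8·1 + 15·(−4) − m| / √289 = 14
|m − (−52)| = 14·17, so m = 186 or m = −290.

m = −290 or m = 186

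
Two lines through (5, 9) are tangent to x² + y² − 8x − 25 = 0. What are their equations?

Write the tangent as mx − y + (9 − m·(5)) = 0 and set its distance from the centre to √41:
[m·(−1) − (−9)]² = 41(m² + 1)
20m² + 9m − 20 = 0, so m = −5/4 or m = 4/5.
With m = −5/4: 5x + 4y = 61. With m = 4/5: 4x − 5y = −25.

5x + 4y = 61 and 4x − 5y = −25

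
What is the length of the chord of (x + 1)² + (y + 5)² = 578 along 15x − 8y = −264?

34

Centre (−1, −5), r² = 578. Perpendicular distance d from centre to line = |289| / √289 = 289/√289.
Chord = 2√(r² − d²) = 2·√(289) = 34.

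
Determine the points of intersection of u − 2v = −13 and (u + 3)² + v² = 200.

From the line, v = (13 + u)/2. Substituting:
5u² + 50u − 595 = 0  ⟹  u² + 10u − 119 = 0
u = 7 or u = −17, giving (7, 10) and (−17, −2).

(−17, −2) and (7, 10)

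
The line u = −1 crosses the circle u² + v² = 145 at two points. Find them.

(−1, −12) and (−1, 12)

The line gives u = −1. Substituting into the circle:
v² − 144 = 0
v = 12 or v = −12, giving (−1, 12) and (−1, −12).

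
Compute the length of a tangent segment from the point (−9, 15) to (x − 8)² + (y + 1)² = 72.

Centre (8, −1), r² = 72. |PO|² = (−17)² + (16)² = 545.
The tangent meets the radius at right angles, so tangent² = |PO|² − r² = 545 − 72 = 473.

√473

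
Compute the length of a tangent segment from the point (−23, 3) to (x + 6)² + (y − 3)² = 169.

2√30

With centre O = (−6, 3), |OP|² = 289 and r² = 169.
By the tangent–radius right angle, tangent length = √(|PO|² − r²) = √120 = 2√30.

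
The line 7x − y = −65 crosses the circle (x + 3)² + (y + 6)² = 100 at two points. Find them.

From the line, y = 7x + 65. Substituting:
50x² + 1000x + 4950 = 0  ⟹  x² + 20x + 99 = 0
x = −9 or x = −11, giving (−9, 2) and (−11, −12).

(−11, −12) and (−9, 2)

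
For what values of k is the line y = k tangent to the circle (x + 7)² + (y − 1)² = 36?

k = −5 or k = 7

The line touches the circle iff its distance from (−7, 1) is 6:
|0·(−7) + 1·1 − k| / √1 = 6
|k − (1)| = 6, so k = 7 or k = −5.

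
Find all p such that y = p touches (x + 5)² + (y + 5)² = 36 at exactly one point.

p = −11 or p = 1

Tangency holds when the distance from the centre (−5, −5) to the line equals the radius 6:
|0·(−5) + 1·(−5) − p| / √1 = 6
|p − (−5)| = 6, so p = 1 or p = −11.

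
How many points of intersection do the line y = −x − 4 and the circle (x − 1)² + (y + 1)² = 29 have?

2

Centre (1, −1), r² = 29. Distance² from centre to line = (4)²/2 = 8.
Since d² < r², the line cuts the circle twice.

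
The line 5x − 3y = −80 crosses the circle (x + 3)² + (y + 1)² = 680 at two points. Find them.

From the line, y = (80 + 5x)/3. Substituting:
34x² + 884x + 850 = 0  ⟹  x² + 26x + 25 = 0
x = −1 or x = −25, giving (−1, 25) and (−25, −15).

(−25, −15) and (−1, 25)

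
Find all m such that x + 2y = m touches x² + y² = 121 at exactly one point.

Tangency holds when the distance from the centre (0, 0) to the line equals the radius 11:
|1·0 + 2·0 − m| / √5 = 11
|m| = 11√5.

m = ±11√5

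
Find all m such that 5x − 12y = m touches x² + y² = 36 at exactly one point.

m = −78 or m = 78

For a tangent, require d(centre, line) = r = 6.
|5·0 − 12·0 − m| / √169 = 6
|m| = 6·13, so m = 78 or m = −78.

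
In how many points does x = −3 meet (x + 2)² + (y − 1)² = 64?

Substituting the line into the circle gives y² − 2y − 62 = 0.
Discriminant = (−2)² − 4·1·(−62) = 252 > 0.
Two real roots: the line is a secant.

2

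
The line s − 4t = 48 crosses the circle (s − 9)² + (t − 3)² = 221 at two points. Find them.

From the line, t = (−48 + s)/4. Substituting:
17s² − 408s + 1360 = 0  ⟹  s² − 24s + 80 = 0
s = 20 or s = 4, giving (20, −7) and (4, −11).

(4, −11) and (20, −7)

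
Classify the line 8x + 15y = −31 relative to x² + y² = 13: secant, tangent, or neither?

Substituting the line into the circle gives 289x² + 496x − 1964 = 0.
Discriminant = (496)² − 4·289·(−1964) = 2516400 > 0.
Two real roots: the line is a secant.

secant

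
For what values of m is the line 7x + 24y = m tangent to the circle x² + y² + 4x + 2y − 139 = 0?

Tangency holds when the distance from the centre (−2, −1) to the line equals the radius 12:
|7·(−2) + 24·(−1) − m| / √625 = 12
|m − (−38)| = 12·25, so m = 262 or m = −338.

m = −338 or m = 262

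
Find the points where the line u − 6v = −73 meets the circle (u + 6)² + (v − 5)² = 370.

(−25, 8) and (11, 14)

Substitute v = (73 + u)/6:
37u² + 518u − 10175 = 0  ⟹  u² + 14u − 275 = 0
u = 11 or u = −25, giving (11, 14) and (−25, 8).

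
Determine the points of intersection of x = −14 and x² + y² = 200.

The line gives x = −14. Substituting into the circle:
y² − 4 = 0
y = 2 or y = −2, giving (−14, 2) and (−14, −2).

(−14, −2) and (−14, 2)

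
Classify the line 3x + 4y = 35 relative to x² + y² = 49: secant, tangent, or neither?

tangent

Substituting the line into the circle gives 25x² − 210x + 441 = 0.
Δ = 44100 − 44100 = 0.
A repeated root: the line is tangent.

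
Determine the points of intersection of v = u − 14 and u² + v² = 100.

Substitute v = u − 14:
2u² − 28u + 96 = 0  ⟹  u² − 14u + 48 = 0
u = 8 or u = 6, giving (8, −6) and (6, −8).

(6, −8) and (8, −6)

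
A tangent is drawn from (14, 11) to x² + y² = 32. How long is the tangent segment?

Centre (0, 0), r² = 32. |PO|² = (14)² + (11)² = 317.
By the tangent–radius right angle, tangent length = √(|PO|² − r²) = √285.

√285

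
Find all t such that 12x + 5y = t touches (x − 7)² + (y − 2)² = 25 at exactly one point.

The line touches the circle iff its distance from (7, 2) is 5:
|12·7 + 5·2 − t| / √169 = 5
|t − (94)| = 5·13, so t = 159 or t = 29.

t = 29 or t = 159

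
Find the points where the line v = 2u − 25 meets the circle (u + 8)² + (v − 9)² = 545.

(9, −7) and (15, 5)

Express v = 2u − 25 and substitute into the circle:
5u² − 120u + 675 = 0  ⟹  u² − 24u + 135 = 0
u = 15 or u = 9, giving (15, 5) and (9, −7).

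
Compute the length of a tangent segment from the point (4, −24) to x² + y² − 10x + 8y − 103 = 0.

Centre (5, −4), r² = 144. |PO|² = (−1)² + (−20)² = 401.
The tangent meets the radius at right angles, so tangent² = |PO|² − r² = 401 − 144 = 257.

√257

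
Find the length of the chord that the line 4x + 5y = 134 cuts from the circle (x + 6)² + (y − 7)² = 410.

2√41

Centre (−6, 7), r² = 410. Perpendicular distance d from centre to line = |−123| / √41 = 123/√41.
Half the chord is √(r² − d²) = √(41), so the full chord is 2√41.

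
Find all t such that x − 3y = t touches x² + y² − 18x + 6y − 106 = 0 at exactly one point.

Tangency holds when the distance from the centre (9, −3) to the line equals the radius 14:
|1·9 − 3·(−3) − t| / √10 = 14
|t − (18)| = 14√10.

t = 18 ± 14√10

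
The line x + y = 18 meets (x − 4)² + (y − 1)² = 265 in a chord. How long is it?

19√2

The distance from (4, 1) to the line is 13/√2, and r² = 265.
Half the chord is √(r² − d²) = √(361/2), so the full chord is 19√2.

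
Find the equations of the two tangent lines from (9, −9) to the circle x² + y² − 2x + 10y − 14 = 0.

x − 3y = 36 and 3x + y = 18

A line y − (−9) = m(x − (9)) is tangent when its distance from (1, −5) is 2√10:
[m·(−8) − (4)]² = 40(m² + 1)
3m² + 8m − 3 = 0, so m = 1/3 or m = −3.
Through (9, −9) these give x − 3y = 36 and 3x + y = 18.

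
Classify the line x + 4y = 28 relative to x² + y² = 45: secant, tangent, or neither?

Substituting the line into the circle gives 17x² − 56x + 64 = 0.
Discriminant = (−56)² − 4·17·(64) = −1216 < 0.
No real roots: the line does not meet the circle.

neither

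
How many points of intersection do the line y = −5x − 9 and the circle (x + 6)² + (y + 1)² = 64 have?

Substituting the line into the circle gives 26x² + 92x + 36 = 0.
Δ = 8464 − 3744 = 4720.
Two real roots: the line is a secant.

2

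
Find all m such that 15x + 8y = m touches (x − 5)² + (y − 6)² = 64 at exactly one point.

m = −13 or m = 259

The line touches the circle iff its distance from (5, 6) is 8:
|15·5 + 8·6 − m| / √289 = 8
|m − (123)| = 8·17, so m = 259 or m = −13.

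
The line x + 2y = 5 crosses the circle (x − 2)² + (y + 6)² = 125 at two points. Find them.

From the line, y = (5 − x)/2. Substituting:
5x² − 50x − 195 = 0  ⟹  x² − 10x − 39 = 0
x = 13 or x = −3, giving (13, −4) and (−3, 4).

(−3, 4) and (13, −4)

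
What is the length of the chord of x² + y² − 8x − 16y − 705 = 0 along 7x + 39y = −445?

The distance from (4, 8) to the line is 785/√1570, and r² = 785.
Chord = 2√(r² − d²) = 2·√(785/2) = √1570.

√1570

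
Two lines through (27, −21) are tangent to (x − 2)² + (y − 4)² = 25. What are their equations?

4x + 3y = 45 and 3x + 4y = −3

Let a tangent through (27, −21) have slope m. Its distance from (2, 4) must equal 5:
[m·(−25) − (25)]² = 25(m² + 1)
12m² + 25m + 12 = 0, so m = −4/3 or m = −3/4.
Through (27, −21) these give 4x + 3y = 45 and 3x + 4y = −3.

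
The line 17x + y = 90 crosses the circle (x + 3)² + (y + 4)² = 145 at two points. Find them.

(5, 5) and (6, −12)

Express y = −17x + 90 and substitute into the circle:
290x² − 3190x + 8700 = 0  ⟹  x² − 11x + 30 = 0
x = 6 or x = 5, giving (6, −12) and (5, 5).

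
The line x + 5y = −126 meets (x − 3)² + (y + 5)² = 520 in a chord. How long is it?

Centre (3, −5), r² = 520. Perpendicular distance d from centre to line = |104| / √26 = 104/√26.
Chord = 2√(r² − d²) = 2·√(104) = 4√26.

4√26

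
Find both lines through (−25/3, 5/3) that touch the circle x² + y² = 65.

7x − 4y = −65 and 8x + y = −65

A line y − (5/3) = m(x − (−25/3)) is tangent when its distance from (0, 0) is √65:
[m·(25/3) − (−5/3)]² = 65(m² + 1)
4m² + 25m − 56 = 0, so m = 7/4 or m = −8.
With m = 7/4: 7x − 4y = −65. With m = −8: 8x + y = −65.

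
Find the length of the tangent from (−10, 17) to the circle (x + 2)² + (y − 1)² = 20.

10√3

The centre is (−2, 1) and r = 2√5. The square of the distance from P to the centre is 64 + 256 = 320.
Power of the point: PT² = |PO|² − r² = 300, so PT = 10√3.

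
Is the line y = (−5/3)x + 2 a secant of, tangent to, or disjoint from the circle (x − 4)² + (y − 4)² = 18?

Substituting the line into the circle gives 34x² − 12x + 18 = 0.
Δ = 144 − 2448 = −2304.
No real roots: the line does not meet the circle.

disjoint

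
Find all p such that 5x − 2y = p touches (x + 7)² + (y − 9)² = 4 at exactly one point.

The line touches the circle iff its distance from (−7, 9) is 2:
|5·(−7) − 2·9 − p| / √29 = 2
|p − (−53)| = 2√29.

p = −53 ± 2√29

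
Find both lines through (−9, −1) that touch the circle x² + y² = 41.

Write the tangent as mx − y + (−1 − m·(−9)) = 0 and set its distance from the centre to √41:
(9m − (1))² = 41(m² + 1)
20m² − 9m − 20 = 0, so m = 5/4 or m = −4/5.
With m = 5/4: 5x − 4y = −41. With m = −4/5: 4x + 5y = −41.

5x − 4y = −41 and 4x + 5y = −41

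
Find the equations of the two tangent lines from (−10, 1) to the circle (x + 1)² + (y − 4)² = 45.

A line y − (1) = m(x − (−10)) is tangent when its distance from (−1, 4) is 3√5:
[m·(9) − (3)]² = 45(m² + 1)
2m² − 3m − 2 = 0, so m = 2 or m = −1/2.
With m = 2: 2x − y = −21. With m = −1/2: x + 2y = −8.

2x − y = −21 and x + 2y = −8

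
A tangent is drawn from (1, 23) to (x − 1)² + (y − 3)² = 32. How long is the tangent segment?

The centre is (1, 3) and r = 4√2. The square of the distance from P to the centre is 0 + 400 = 400.
By the tangent–radius right angle, tangent length = √(|PO|² − r²) = √368 = 4√23.

4√23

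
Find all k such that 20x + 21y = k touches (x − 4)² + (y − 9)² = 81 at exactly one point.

k = 8 or k = 530

Tangency holds when the distance from the centre (4, 9) to the line equals the radius 9:
|20·4 + 21·9 − k| / √841 = 9
|k − (269)| = 9·29, so k = 530 or k = 8.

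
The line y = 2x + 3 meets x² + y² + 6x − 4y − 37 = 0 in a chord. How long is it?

Centre (−3, 2), r² = 50. Perpendicular distance d from centre to line = |−5| / √5 = 5/√5.
Chord = 2√(r² − d²) = 2·√(45) = 6√5.

6√5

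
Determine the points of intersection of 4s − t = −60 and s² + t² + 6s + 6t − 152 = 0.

From the line, t = 4s + 60. Substituting:
17s² + 510s + 3808 = 0  ⟹  s² + 30s + 224 = 0
s = −14 or s = −16, giving (−14, 4) and (−16, −4).

(−16, −4) and (−14, 4)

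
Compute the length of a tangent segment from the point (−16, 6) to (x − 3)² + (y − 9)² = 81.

The centre is (3, 9) and r = 9. The square of the distance from P to the centre is 361 + 9 = 370.
The tangent meets the radius at right angles, so tangent² = |PO|² − r² = 370 − 81 = 289.

17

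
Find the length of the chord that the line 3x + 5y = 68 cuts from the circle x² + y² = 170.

2√34

Centre (0, 0), r² = 170. Perpendicular distance d from centre to line = |−68| / √34 = 68/√34.
Half the chord is √(r² − d²) = √(34), so the full chord is 2√34.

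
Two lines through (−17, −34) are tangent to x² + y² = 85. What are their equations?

A line y − (−34) = m(x − (−17)) is tangent when its distance from (0, 0) is √85:
(17m − (34))² = 85(m² + 1)
12m² − 68m + 63 = 0, so m = 9/2 or m = 7/6.
Through (−17, −34) these give 9x − 2y = −85 and 7x − 6y = 85.

9x − 2y = −85 and 7x − 6y = 85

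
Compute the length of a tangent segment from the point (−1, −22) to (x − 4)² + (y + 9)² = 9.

With centre O = (4, −9), |OP|² = 194 and r² = 9.
By the tangent–radius right angle, tangent length = √(|PO|² − r²) = √185.

√185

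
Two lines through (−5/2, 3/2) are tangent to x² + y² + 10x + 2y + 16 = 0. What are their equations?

Let a tangent through (−5/2, 3/2) have slope m. Its distance from (−5, −1) must equal √10:
[m·(−5/2) − (−5/2)]² = 10(m² + 1)
3m² + 10m + 3 = 0, so m = −1/3 or m = −3.
Through (−5/2, 3/2) these give x + 3y = 2 and 3x + y = −6.

x + 3y = 2 and 3x + y = −6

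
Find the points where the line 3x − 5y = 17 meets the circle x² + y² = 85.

From the line, y = (−17 + 3x)/5. Substituting:
34x² − 102x − 1836 = 0  ⟹  x² − 3x − 54 = 0
x = 9 or x = −6, giving (9, 2) and (−6, −7).

(−6, −7) and (9, 2)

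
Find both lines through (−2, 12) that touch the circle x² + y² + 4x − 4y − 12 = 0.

2x − y = −16 and 2x + y = 8

Write the tangent as mx − y + (12 − m·(−2)) = 0 and set its distance from the centre to 2√5:
[m·(0) − (−10)]² = 20(m² + 1)
m² − 4 = 0, so m = 2 or m = −2.
With m = 2: 2x − y = −16. With m = −2: 2x + y = 8.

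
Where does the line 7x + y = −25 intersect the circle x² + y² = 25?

Express y = −7x − 25 and substitute into the circle:
50x² + 350x + 600 = 0  ⟹  x² + 7x + 12 = 0
x = −3 or x = −4, giving (−3, −4) and (−4, 3).

(−4, 3) and (−3, −4)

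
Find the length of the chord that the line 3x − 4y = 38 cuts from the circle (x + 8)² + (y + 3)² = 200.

20

The distance from (−8, −3) to the line is 50/√25, and r² = 200.
Half the chord is √(r² − d²) = √(100), so the full chord is 20.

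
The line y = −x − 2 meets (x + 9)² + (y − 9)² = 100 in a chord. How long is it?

The distance from (−9, 9) to the line is 2/√2, and r² = 100.
Chord = 2√(r² − d²) = 2·√(98) = 14√2.

14√2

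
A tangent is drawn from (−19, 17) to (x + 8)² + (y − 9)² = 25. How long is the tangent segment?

The centre is (−8, 9) and r = 5. The square of the distance from P to the centre is 121 + 64 = 185.
The tangent meets the radius at right angles, so tangent² = |PO|² − r² = 185 − 25 = 160.

4√10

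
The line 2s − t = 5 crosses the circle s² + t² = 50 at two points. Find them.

(−1, −7) and (5, 5)

From the line, t = 2s − 5. Substituting:
5s² − 20s − 25 = 0  ⟹  s² − 4s − 5 = 0
s = 5 or s = −1, giving (5, 5) and (−1, −7).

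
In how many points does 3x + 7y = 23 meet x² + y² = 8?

Centre (0, 0), r² = 8. Distance² from centre to line = (−23)²/58 = 529/58.
Since d² > r², the line lies outside the circle.

0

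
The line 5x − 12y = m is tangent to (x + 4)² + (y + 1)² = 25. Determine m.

m = −73 or m = 57

Tangency holds when the distance from the centre (−4, −1) to the line equals the radius 5:
|5·(−4) − 12·(−1) − m| / √169 = 5
|m − (−8)| = 5·13, so m = 57 or m = −73.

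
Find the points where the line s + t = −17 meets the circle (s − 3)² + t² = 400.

(−17, 0) and (3, −20)

From the line, t = −s − 17. Substituting:
2s² + 28s − 102 = 0  ⟹  s² + 14s − 51 = 0
s = 3 or s = −17, giving (3, −20) and (−17, 0).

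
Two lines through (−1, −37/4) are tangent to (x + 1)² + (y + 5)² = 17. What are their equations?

Write the tangent as mx − y + (−37/4 − m·(−1)) = 0 and set its distance from the centre to √17:
[m·(0) − (17/4)]² = 17(m² + 1)
16m² − 1 = 0, so m = −1/4 or m = 1/4.
With m = −1/4: x + 4y = −38. With m = 1/4: x − 4y = 36.

x + 4y = −38 and x − 4y = 36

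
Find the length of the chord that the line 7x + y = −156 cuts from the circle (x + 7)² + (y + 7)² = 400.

Express y = −7x − 156 and substitute into the circle:
50x² + 2100x + 21850 = 0  ⟹  x² + 42x + 437 = 0
x = −19 or x = −23, giving (−19, −23) and (−23, 5).
|(−19, −23) − (−23, 5)| = √((4)² + (−28)²) = 20√2.

20√2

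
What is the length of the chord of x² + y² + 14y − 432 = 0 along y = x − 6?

Substitute y = x − 6:
2x² + 2x − 480 = 0  ⟹  x² + x − 240 = 0
x = 15 or x = −16, giving (15, 9) and (−16, −22).
Chord length = distance between (15, 9) and (−16, −22) = √1922 = 31√2.

31√2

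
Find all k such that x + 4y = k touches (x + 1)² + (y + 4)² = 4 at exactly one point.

For a tangent, require d(centre, line) = r = 2.
|1·(−1) + 4·(−4) − k| / √17 = 2
|k − (−17)| = 2√17.

k = −17 ± 2√17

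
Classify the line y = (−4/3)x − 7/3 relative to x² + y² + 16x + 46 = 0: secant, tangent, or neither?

Substituting the line into the circle gives 25x² + 200x + 463 = 0.
Δ = 40000 − 46300 = −6300.
No real roots: the line does not meet the circle.

neither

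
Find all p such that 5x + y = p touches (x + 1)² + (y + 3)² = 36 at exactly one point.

For a tangent, require d(centre, line) = r = 6.
|5·(−1) + 1·(−3) − p| / √26 = 6
|p − (−8)| = 6√26.

p = −8 ± 6√26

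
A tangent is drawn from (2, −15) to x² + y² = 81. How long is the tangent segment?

2√37

Centre (0, 0), r² = 81. |PO|² = (2)² + (−15)² = 229.
The tangent meets the radius at right angles, so tangent² = |PO|² − r² = 229 − 81 = 148.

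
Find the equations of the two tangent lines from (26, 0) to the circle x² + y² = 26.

x − 5y = 26 and x + 5y = 26

Write the tangent as mx − y + (0 − m·(26)) = 0 and set its distance from the centre to √26:
[m·(−26) − (0)]² = 26(m² + 1)
25m² − 1 = 0, so m = 1/5 or m = −1/5.
With m = 1/5: x − 5y = 26. With m = −1/5: x + 5y = 26.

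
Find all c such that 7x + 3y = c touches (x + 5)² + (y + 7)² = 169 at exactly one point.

c = −56 ± 13√58

The line touches the circle iff its distance from (−5, −7) is 13:
|7·(−5) + 3·(−7) − c| / √58 = 13
|c − (−56)| = 13√58.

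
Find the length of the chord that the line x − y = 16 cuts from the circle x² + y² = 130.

The distance from (0, 0) to the line is 16/√2, and r² = 130.
Chord = 2√(r² − d²) = 2·√(2) = 2√2.

2√2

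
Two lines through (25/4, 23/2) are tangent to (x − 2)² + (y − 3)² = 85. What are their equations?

6x + 7y = 118 and 2x + 9y = 116

A line y − (23/2) = m(x − (25/4)) is tangent when its distance from (2, 3) is √85:
(−17/4m − (−17/2))² = 85(m² + 1)
63m² + 68m + 12 = 0, so m = −6/7 or m = −2/9.
Through (25/4, 23/2) these give 6x + 7y = 118 and 2x + 9y = 116.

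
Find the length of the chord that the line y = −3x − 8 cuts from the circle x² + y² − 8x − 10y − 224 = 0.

9√10

Express y = −3x − 8 and substitute into the circle:
10x² + 70x − 80 = 0  ⟹  x² + 7x − 8 = 0
x = 1 or x = −8, giving (1, −11) and (−8, 16).
Chord length = distance between (1, −11) and (−8, 16) = √810 = 9√10.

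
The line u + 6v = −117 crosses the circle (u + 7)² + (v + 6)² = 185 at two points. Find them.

From the line, v = (−117 − u)/6. Substituting:
37u² + 666u + 1665 = 0  ⟹  u² + 18u + 45 = 0
u = −3 or u = −15, giving (−3, −19) and (−15, −17).

(−15, −17) and (−3, −19)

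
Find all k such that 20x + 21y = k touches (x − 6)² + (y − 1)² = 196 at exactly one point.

k = −265 or k = 547

Tangency holds when the distance from the centre (6, 1) to the line equals the radius 14:
|20·6 + 21·1 − k| / √841 = 14
|k − (141)| = 14·29, so k = 547 or k = −265.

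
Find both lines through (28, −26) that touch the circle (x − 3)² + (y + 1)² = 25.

4x + 3y = 34 and 3x + 4y = −20

Write the tangent as mx − y + (−26 − m·(28)) = 0 and set its distance from the centre to 5:
[m·(−25) − (25)]² = 25(m² + 1)
12m² + 25m + 12 = 0, so m = −4/3 or m = −3/4.
With m = −4/3: 4x + 3y = 34. With m = −3/4: 3x + 4y = −20.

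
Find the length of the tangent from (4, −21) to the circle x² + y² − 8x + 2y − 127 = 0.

16

With centre O = (4, −1), |OP|² = 400 and r² = 144.
By the tangent–radius right angle, tangent length = √(|PO|² − r²) = √256 = 16.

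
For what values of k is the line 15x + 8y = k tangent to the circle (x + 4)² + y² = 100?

k = −230 or k = 110

For a tangent, require d(centre, line) = r = 10.
|15·(−4) + 8·0 − k| / √289 = 10
|k − (−60)| = 10·17, so k = 110 or k = −230.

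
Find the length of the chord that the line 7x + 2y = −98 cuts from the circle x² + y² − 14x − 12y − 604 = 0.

4√53

From the line, y = (−98 − 7x)/2. Substituting:
53x² + 1484x + 9540 = 0  ⟹  x² + 28x + 180 = 0
x = −10 or x = −18, giving (−10, −14) and (−18, 14).
|(−10, −14) − (−18, 14)| = √((8)² + (−28)²) = 4√53.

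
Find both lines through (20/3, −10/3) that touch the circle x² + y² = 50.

A line y − (−10/3) = m(x − (20/3)) is tangent when its distance from (0, 0) is 5√2:
[m·(−20/3) − (10/3)]² = 50(m² + 1)
m² − 8m + 7 = 0, so m = 7 or m = 1.
Through (20/3, −10/3) these give 7x − y = 50 and x − y = 10.

7x − y = 50 and x − y = 10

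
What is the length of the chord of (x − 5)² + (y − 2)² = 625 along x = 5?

50

Centre (5, 2), r² = 625. Perpendicular distance d from centre to line = |0| / √1 = 0.
Chord = 2√(r² − d²) = 2·√(625) = 50.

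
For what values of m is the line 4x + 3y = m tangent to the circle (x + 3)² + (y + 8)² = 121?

The line touches the circle iff its distance from (−3, −8) is 11:
|4·(−3) + 3·(−8) − m| / √25 = 11
|m − (−36)| = 11·5, so m = 19 or m = −91.

m = −91 or m = 19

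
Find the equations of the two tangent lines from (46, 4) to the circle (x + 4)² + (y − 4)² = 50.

x − 7y = 18 and x + 7y = 74

Write the tangent as mx − y + (4 − m·(46)) = 0 and set its distance from the centre to 5√2:
(−50m − (0))² = 50(m² + 1)
49m² − 1 = 0, so m = 1/7 or m = −1/7.
With m = 1/7: x − 7y = 18. With m = −1/7: x + 7y = 74.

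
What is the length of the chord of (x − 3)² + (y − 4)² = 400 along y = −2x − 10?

The distance from (3, 4) to the line is 20/√5, and r² = 400.
Chord = 2√(r² − d²) = 2·√(320) = 16√5.

16√5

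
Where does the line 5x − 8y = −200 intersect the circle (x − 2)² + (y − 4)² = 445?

(−16, 15) and (0, 25)

From the line, y = (200 + 5x)/8. Substituting:
89x² + 1424x = 0  ⟹  x² + 16x = 0
x = 0 or x = −16, giving (0, 25) and (−16, 15).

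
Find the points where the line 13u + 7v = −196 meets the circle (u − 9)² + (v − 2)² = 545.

(−14, −2) and (−7, −15)

Substitute v = (−196 − 13u)/7:
218u² + 4578u + 21364 = 0  ⟹  u² + 21u + 98 = 0
u = −7 or u = −14, giving (−7, −15) and (−14, −2).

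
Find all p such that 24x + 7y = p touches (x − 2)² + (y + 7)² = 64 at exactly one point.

p = −201 or p = 199

The line touches the circle iff its distance from (2, −7) is 8:
|24·2 + 7·(−7) − p| / √625 = 8
|p − (−1)| = 8·25, so p = 199 or p = −201.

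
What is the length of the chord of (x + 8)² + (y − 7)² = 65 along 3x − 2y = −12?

Centre (−8, 7), r² = 65. Perpendicular distance d from centre to line = |−26| / √13 = 26/√13.
Half the chord is √(r² − d²) = √(13), so the full chord is 2√13.

2√13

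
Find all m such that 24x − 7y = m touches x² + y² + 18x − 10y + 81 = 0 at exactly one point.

m = −376 or m = −126

For a tangent, require d(centre, line) = r = 5.
|24·(−9) − 7·5 − m| / √625 = 5
|m − (−251)| = 5·25, so m = −126 or m = −376.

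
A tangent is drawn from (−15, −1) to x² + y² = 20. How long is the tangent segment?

With centre O = (0, 0), |OP|² = 226 and r² = 20.
The tangent meets the radius at right angles, so tangent² = |PO|² − r² = 226 − 20 = 206.

√206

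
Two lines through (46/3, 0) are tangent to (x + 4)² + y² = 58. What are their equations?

Write the tangent as mx − y + (0 − m·(46/3)) = 0 and set its distance from the centre to √58:
[m·(−58/3) − (0)]² = 58(m² + 1)
49m² − 9 = 0, so m = −3/7 or m = 3/7.
Through (46/3, 0) these give 3x + 7y = 46 and 3x − 7y = 46.

3x + 7y = 46 and 3x − 7y = 46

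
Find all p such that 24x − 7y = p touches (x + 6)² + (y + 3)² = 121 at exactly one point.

p = −398 or p = 152

The line touches the circle iff its distance from (−6, −3) is 11:
|24·(−6) − 7·(−3) − p| / √625 = 11
|p − (−123)| = 11·25, so p = 152 or p = −398.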